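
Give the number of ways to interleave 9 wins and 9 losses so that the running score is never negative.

Reading a vote for the leader as '(' and for the other as ')' turns such a sequence into a balanced string of 9 pairs, so the count is C_9.
C_9 = C_8 · 2(2·8+1)/(8+2) = 1430 · 34/10 = 4862.

4862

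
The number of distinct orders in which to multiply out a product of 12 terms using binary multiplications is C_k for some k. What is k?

Bracketing 12 factors into binary products is counted by C_{12−1} = C_11.

11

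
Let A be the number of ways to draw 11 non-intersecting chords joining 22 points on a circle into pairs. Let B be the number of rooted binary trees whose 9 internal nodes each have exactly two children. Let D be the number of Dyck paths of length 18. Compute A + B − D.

Pairing 22 circle points by 11 non-crossing chords gives C_11 matchings. So A = C_11 = 58786.
The number of full binary trees on 9 internal nodes is the Catalan number C_9. So B = C_9 = 4862.
Dyck paths of semilength n (length 2n) are counted by C_n; here n = 9. So D = C_9 = 4862.
A + B − D = 58786 + 4862 − 4862 = 58786.

58786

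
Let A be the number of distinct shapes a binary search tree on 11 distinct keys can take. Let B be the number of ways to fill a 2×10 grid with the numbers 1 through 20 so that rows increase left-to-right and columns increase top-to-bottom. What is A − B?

41990

Rooted binary trees with 11 nodes (each child slot possibly empty) number C_11. So A = C_11 = 58786.
Standard Young tableaux of shape 2×n are counted by C_n; here n = 10. So B = C_10 = 16796.
A − B = 58786 − 16796 = 41990.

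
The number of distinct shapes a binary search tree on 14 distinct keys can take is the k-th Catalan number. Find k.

There are C_n binary search tree shapes on n keys; with n = 14 that is C_14.

14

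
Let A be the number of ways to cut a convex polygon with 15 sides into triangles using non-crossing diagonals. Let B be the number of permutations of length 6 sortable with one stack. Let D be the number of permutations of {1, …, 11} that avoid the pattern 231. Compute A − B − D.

683982

The number of triangulations of a 15-gon is the Catalan number C_13 (index = sides − 2). So A = C_13 = 742900.
Stack-sortable permutations are exactly the 231-avoiding ones, counted by C_n; here n = 6. So B = C_6 = 132.
For any fixed pattern of length 3, the pattern-avoiding permutations of [11] number C_11. So D = C_11 = 58786.
A − B − D = 742900 − 132 − 58786 = 683982.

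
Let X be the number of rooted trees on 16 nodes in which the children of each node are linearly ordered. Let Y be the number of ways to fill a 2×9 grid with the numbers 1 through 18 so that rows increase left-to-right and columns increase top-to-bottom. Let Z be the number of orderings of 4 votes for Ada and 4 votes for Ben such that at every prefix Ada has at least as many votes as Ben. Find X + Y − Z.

Rooted ordered (plane) trees on m nodes have m−1 edges and are counted by C_{m−1}; m = 16 gives C_15. So X = C_15 = 9694845.
Standard Young tableaux of shape 2×n are counted by C_n; here n = 9. So Y = C_9 = 4862.
Ballot sequences with n votes each where one side never trails are Dyck words, counted by C_n; here n = 4. So Z = C_4 = 14.
X + Y − Z = 9694845 + 4862 − 14 = 9699693.

9699693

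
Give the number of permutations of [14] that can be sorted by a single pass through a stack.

Stack-sortable permutations are exactly the 231-avoiding ones, counted by C_n; here n = 14.
C_14 = C(28,14)/15 = 40116600/15 = 2674440.

2674440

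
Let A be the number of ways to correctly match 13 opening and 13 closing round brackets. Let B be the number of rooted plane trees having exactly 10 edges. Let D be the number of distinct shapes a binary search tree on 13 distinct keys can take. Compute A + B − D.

Balanced strings of n pairs of brackets are counted by C_n; here n = 13. So A = C_13 = 742900.
A rooted plane tree with 10 edges has 11 nodes, and the count is C_10. So B = C_10 = 16796.
Binary trees (left/right distinguished) on n nodes are counted by C_n; here n = 13. So D = C_13 = 742900.
A + B − D = 742900 + 16796 − 742900 = 16796.

16796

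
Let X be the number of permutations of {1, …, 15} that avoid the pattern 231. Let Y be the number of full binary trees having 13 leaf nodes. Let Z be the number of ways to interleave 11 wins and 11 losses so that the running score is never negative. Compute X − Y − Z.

9428047

Permutations of [n] avoiding any single length-3 pattern are counted by C_n; here n = 15. So X = C_15 = 9694845.
Full binary trees with 13 leaves have 13−1 = 12 internal nodes, so there are C_12 of them. So Y = C_12 = 208012.
Reading a vote for the leader as '(' and for the other as ')' turns such a sequence into a balanced string of 11 pairs, so the count is C_11. So Z = C_11 = 58786.
X − Y − Z = 9694845 − 208012 − 58786 = 9428047.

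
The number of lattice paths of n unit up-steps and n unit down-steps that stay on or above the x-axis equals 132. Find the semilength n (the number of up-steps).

6

Dyck paths of semilength n are counted by C_n. The Catalan number equal to 132 is C_6.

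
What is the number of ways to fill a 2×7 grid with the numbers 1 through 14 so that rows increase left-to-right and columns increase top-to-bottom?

By the hook-length formula (or a Dyck-path bijection), SYT of shape 2×7 number C_7.
C_7 = C_6 · 2(2·6+1)/(6+2) = 132 · 26/8 = 429.

429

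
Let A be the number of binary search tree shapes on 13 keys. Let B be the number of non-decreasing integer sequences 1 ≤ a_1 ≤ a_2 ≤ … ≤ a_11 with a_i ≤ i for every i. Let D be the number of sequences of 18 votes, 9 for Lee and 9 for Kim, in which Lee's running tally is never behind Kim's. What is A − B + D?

Rooted binary trees with 13 nodes (each child slot possibly empty) number C_13. So A = C_13 = 742900.
Such sub-staircase sequences of length n are counted by C_n; here n = 11. So B = C_11 = 58786.
Ballot sequences with n votes each where one side never trails are Dyck words, counted by C_n; here n = 9. So D = C_9 = 4862.
A − B + D = 742900 − 58786 + 4862 = 688976.

688976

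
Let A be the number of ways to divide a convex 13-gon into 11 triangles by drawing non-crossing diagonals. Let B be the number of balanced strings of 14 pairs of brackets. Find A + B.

Triangulations of a convex m-gon are counted by C_{m−2}; with m = 13 this is C_11. So A = C_11 = 58786.
With 14 pairs the number of balanced bracket strings is the Catalan number C_14. So B = C_14 = 2674440.
A + B = 58786 + 2674440 = 2733226.

2733226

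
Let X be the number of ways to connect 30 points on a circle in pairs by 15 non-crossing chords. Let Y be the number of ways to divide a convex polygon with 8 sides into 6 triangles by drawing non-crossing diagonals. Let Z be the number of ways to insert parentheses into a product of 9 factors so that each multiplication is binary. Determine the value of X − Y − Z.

9693283

Non-crossing perfect matchings of 2n points on a circle are counted by C_n; with 30 points, n = 15. So X = C_15 = 9694845.
Triangulations of a convex m-gon are counted by C_{m−2}; with m = 8 this is C_6. So Y = C_6 = 132.
Bracketing 9 factors into binary products is counted by C_{9−1} = C_8. So Z = C_8 = 1430.
X − Y − Z = 9694845 − 132 − 1430 = 9693283.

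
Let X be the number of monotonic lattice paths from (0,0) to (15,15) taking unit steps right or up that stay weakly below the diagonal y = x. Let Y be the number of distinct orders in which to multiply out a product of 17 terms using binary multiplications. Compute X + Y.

Sub-diagonal monotone paths from (0,0) to (15,15) biject with Dyck paths of semilength 15, giving C_15. So X = C_15 = 9694845.
Ways to associate a product of 17 factors correspond to binary trees on 17 leaves, so the count is C_16. So Y = C_16 = 35357670.
X + Y = 9694845 + 35357670 = 45052515.

45052515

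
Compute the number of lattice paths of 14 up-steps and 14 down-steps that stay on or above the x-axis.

Dyck paths of semilength n (length 2n) are counted by C_n; here n = 14.
C_14 = C(28,14)/15 = 40116600/15 = 2674440.

2674440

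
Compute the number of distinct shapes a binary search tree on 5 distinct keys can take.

There are C_n binary search tree shapes on n keys; with n = 5 that is C_5.
C_5 = C(10,5)/6 = 252/6 = 42.

42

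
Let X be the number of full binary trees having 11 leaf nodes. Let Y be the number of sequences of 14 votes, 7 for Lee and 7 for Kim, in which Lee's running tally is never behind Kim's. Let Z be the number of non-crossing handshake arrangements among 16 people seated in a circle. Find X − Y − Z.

14937

Full binary trees with 11 leaves have 11−1 = 10 internal nodes, so there are C_10 of them. So X = C_10 = 16796.
Reading a vote for the leader as '(' and for the other as ')' turns such a sequence into a balanced string of 7 pairs, so the count is C_7. So Y = C_7 = 429.
Non-crossing handshake pairings of 2n people are counted by C_n; 16 people gives n = 8. So Z = C_8 = 1430.
X − Y − Z = 16796 − 429 − 1430 = 14937.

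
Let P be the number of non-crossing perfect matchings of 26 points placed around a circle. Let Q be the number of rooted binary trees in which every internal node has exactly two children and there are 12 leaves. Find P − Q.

684114

Pairing 26 circle points by 13 non-crossing chords gives C_13 matchings. So P = C_13 = 742900.
Full binary trees with 12 leaves have 12−1 = 11 internal nodes, so there are C_11 of them. So Q = C_11 = 58786.
P − Q = 742900 − 58786 = 684114.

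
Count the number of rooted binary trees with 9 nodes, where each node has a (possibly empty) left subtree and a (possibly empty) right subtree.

4862

There are C_n binary search tree shapes on n keys; with n = 9 that is C_9.
C_9 = C_8 · 2(2·8+1)/(8+2) = 1430 · 34/10 = 4862.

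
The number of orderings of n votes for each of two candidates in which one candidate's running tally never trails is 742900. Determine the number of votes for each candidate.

Such ballot sequences with n votes each are counted by C_n. The Catalan number equal to 742900 is C_13.

13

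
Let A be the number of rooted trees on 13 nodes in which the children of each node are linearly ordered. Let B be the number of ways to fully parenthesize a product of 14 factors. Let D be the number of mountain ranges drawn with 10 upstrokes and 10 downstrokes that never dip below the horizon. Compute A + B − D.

Rooted ordered (plane) trees on m nodes have m−1 edges and are counted by C_{m−1}; m = 13 gives C_12. So A = C_12 = 208012.
Ways to associate a product of 14 factors correspond to binary trees on 14 leaves, so the count is C_13. So B = C_13 = 742900.
Paths of 10 up- and 10 down-steps that never dip below the axis are Dyck paths; their count is C_10. So D = C_10 = 16796.
A + B − D = 208012 + 742900 − 16796 = 934116.

934116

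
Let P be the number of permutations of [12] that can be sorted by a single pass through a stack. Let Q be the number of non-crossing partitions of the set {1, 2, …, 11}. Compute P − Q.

149226

Stack-sortable permutations are exactly the 231-avoiding ones, counted by C_n; here n = 12. So P = C_12 = 208012.
Non-crossing partitions of an n-element set are counted by C_n; here n = 11. So Q = C_11 = 58786.
P − Q = 208012 − 58786 = 149226.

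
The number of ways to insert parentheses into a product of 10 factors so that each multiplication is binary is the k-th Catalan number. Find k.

9

Ways to associate a product of 10 factors correspond to binary trees on 10 leaves, so the count is C_9.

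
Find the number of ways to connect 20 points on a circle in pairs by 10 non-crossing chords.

Pairing 20 circle points by 10 non-crossing chords gives C_10 matchings.
C_10 = 16796.

16796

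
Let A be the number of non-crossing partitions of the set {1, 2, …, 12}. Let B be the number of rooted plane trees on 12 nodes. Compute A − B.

149226

Non-crossing partitions of an n-element set are counted by C_n; here n = 12. So A = C_12 = 208012.
A rooted plane tree on 12 nodes has 11 edges, and such trees are counted by C_11. So B = C_11 = 58786.
A − B = 208012 − 58786 = 149226.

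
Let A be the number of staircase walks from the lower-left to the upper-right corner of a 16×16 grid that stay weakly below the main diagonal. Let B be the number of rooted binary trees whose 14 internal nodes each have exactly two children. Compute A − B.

Sub-diagonal monotone paths from (0,0) to (16,16) biject with Dyck paths of semilength 16, giving C_16. So A = C_16 = 35357670.
Full binary trees with n internal nodes are counted by C_n; here n = 14. So B = C_14 = 2674440.
A − B = 35357670 − 2674440 = 32683230.

32683230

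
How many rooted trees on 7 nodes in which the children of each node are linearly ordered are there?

Rooted ordered (plane) trees on m nodes have m−1 edges and are counted by C_{m−1}; m = 7 gives C_6.
C_6 = 132.

132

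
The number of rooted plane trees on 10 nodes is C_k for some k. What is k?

9

A rooted plane tree on 10 nodes has 9 edges, and such trees are counted by C_9.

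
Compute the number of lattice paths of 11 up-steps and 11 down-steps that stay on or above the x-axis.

58786

A Dyck path with 11 up-steps and 11 down-steps has semilength 11, so there are C_11 of them.
C_11 = 58786.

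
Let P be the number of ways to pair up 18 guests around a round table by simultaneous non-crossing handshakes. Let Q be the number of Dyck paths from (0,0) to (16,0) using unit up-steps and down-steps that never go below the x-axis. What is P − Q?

3432

Non-crossing handshake pairings of 2n people are counted by C_n; 18 people gives n = 9. So P = C_9 = 4862.
Dyck paths of semilength n (length 2n) are counted by C_n; here n = 8. So Q = C_8 = 1430.
P − Q = 4862 − 1430 = 3432.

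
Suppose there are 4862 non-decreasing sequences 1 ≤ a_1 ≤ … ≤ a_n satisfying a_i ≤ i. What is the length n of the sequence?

9

Such sub-staircase sequences of length n are counted by C_n, and C_9 = 4862.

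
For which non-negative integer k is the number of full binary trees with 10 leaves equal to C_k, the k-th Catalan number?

Full binary trees with 10 leaves have 10−1 = 9 internal nodes, so there are C_9 of them.

9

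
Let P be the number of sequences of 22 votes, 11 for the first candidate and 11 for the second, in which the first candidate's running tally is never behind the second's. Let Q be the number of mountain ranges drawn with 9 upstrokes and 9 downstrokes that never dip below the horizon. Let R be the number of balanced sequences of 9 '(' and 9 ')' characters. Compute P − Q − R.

Ballot sequences with n votes each where one side never trails are Dyck words, counted by C_n; here n = 11. So P = C_11 = 58786.
A Dyck path with 9 up-steps and 9 down-steps has semilength 9, so there are C_9 of them. So Q = C_9 = 4862.
Balanced strings of n pairs of brackets are counted by C_n; here n = 9. So R = C_9 = 4862.
P − Q − R = 58786 − 4862 − 4862 = 49062.

49062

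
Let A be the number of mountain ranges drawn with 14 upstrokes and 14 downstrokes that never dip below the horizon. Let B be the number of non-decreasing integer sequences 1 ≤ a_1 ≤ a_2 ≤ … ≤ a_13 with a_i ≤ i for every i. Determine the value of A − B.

1931540

Paths of 14 up- and 14 down-steps that never dip below the axis are Dyck paths; their count is C_14. So A = C_14 = 2674440.
Weakly increasing sequences with a_i ≤ i biject with Dyck paths of semilength 13, so there are C_13. So B = C_13 = 742900.
A − B = 2674440 − 742900 = 1931540.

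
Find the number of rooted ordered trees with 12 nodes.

58786

A rooted plane tree on 12 nodes has 11 edges, and such trees are counted by C_11.
C_11 = C(22,11)/12 = 705432/12 = 58786.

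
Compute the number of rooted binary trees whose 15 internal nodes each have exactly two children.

9694845

Full binary trees with n internal nodes are counted by C_n; here n = 15.
C_15 = 9694845.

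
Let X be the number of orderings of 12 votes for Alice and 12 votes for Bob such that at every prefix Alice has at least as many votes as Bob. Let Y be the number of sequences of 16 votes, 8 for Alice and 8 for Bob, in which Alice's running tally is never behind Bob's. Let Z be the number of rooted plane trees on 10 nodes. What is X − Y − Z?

201720

Reading a vote for the leader as '(' and for the other as ')' turns such a sequence into a balanced string of 12 pairs, so the count is C_12. So X = C_12 = 208012.
Ballot sequences with n votes each where one side never trails are Dyck words, counted by C_n; here n = 8. So Y = C_8 = 1430.
Rooted ordered (plane) trees on m nodes have m−1 edges and are counted by C_{m−1}; m = 10 gives C_9. So Z = C_9 = 4862.
X − Y − Z = 208012 − 1430 − 4862 = 201720.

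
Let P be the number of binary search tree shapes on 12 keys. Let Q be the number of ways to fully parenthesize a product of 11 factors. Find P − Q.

There are C_n binary search tree shapes on n keys; with n = 12 that is C_12. So P = C_12 = 208012.
Parenthesizations of m factors correspond to full binary trees with m leaves, counted by C_{m−1}; m = 11 gives C_10. So Q = C_10 = 16796.
P − Q = 208012 − 16796 = 191216.

191216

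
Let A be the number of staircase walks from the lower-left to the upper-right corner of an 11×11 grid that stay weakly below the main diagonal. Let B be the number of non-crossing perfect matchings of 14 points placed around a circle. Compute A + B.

Sub-diagonal monotone paths from (0,0) to (11,11) biject with Dyck paths of semilength 11, giving C_11. So A = C_11 = 58786.
Non-crossing perfect matchings of 2n points on a circle are counted by C_n; with 14 points, n = 7. So B = C_7 = 429.
A + B = 58786 + 429 = 59215.

59215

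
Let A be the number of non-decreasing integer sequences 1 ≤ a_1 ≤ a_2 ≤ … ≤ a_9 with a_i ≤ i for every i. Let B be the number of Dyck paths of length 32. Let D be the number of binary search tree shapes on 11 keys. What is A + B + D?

Weakly increasing sequences with a_i ≤ i biject with Dyck paths of semilength 9, so there are C_9. So A = C_9 = 4862.
Paths of 16 up- and 16 down-steps that never dip below the axis are Dyck paths; their count is C_16. So B = C_16 = 35357670.
Rooted binary trees with 11 nodes (each child slot possibly empty) number C_11. So D = C_11 = 58786.
A + B + D = 4862 + 35357670 + 58786 = 35421318.

35421318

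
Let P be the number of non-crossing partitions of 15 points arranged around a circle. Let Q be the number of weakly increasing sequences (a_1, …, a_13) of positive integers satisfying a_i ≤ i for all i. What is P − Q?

Non-crossing partitions of an n-element set are counted by C_n; here n = 15. So P = C_15 = 9694845.
Such sub-staircase sequences of length n are counted by C_n; here n = 13. So Q = C_13 = 742900.
P − Q = 9694845 − 742900 = 8951945.

8951945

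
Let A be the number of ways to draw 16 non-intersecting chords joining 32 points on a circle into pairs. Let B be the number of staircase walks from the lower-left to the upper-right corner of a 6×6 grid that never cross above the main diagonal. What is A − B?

Pairing 32 circle points by 16 non-crossing chords gives C_16 matchings. So A = C_16 = 35357670.
Sub-diagonal monotone paths from (0,0) to (6,6) biject with Dyck paths of semilength 6, giving C_6. So B = C_6 = 132.
A − B = 35357670 − 132 = 35357538.

35357538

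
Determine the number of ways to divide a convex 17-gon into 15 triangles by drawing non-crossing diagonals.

9694845

The number of triangulations of a 17-gon is the Catalan number C_15 (index = sides − 2).
C_15 = C(30,15)/16 = 155117520/16 = 9694845.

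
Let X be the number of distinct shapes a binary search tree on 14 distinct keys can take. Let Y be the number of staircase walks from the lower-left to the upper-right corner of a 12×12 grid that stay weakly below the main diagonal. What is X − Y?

There are C_n binary search tree shapes on n keys; with n = 14 that is C_14. So X = C_14 = 2674440.
Monotone paths in an n×n grid that stay weakly below the diagonal are counted by C_n; here n = 12. So Y = C_12 = 208012.
X − Y = 2674440 − 208012 = 2466428.

2466428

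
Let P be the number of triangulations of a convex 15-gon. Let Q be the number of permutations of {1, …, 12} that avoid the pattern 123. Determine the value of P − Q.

Triangulations of a convex m-gon are counted by C_{m−2}; with m = 15 this is C_13. So P = C_13 = 742900.
For any fixed pattern of length 3, the pattern-avoiding permutations of [12] number C_12. So Q = C_12 = 208012.
P − Q = 742900 − 208012 = 534888.

534888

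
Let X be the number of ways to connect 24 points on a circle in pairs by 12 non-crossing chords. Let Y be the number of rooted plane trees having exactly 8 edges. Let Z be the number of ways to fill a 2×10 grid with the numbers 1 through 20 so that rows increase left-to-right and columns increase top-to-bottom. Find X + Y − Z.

192646

Non-crossing perfect matchings of 2n points on a circle are counted by C_n; with 24 points, n = 12. So X = C_12 = 208012.
A rooted plane tree with 8 edges has 9 nodes, and the count is C_8. So Y = C_8 = 1430.
By the hook-length formula (or a Dyck-path bijection), SYT of shape 2×10 number C_10. So Z = C_10 = 16796.
X + Y − Z = 208012 + 1430 − 16796 = 192646.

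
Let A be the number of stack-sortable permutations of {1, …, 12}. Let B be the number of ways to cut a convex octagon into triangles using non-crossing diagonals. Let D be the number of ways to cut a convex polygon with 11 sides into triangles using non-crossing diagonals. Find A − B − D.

203018

Stack-sortable permutations are exactly the 231-avoiding ones, counted by C_n; here n = 12. So A = C_12 = 208012.
A convex 8-gon is triangulated into 6 triangles, and the number of such triangulations is the Catalan number C_{8−2} = C_6. So B = C_6 = 132.
Triangulations of a convex m-gon are counted by C_{m−2}; with m = 11 this is C_9. So D = C_9 = 4862.
A − B − D = 208012 − 132 − 4862 = 203018.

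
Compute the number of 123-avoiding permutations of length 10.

Permutations of [n] avoiding any single length-3 pattern are counted by C_n; here n = 10.
C_10 = 16796.

16796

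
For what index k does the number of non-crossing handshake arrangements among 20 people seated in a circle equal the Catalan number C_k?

10

Non-crossing handshake pairings of 2n people are counted by C_n; 20 people gives n = 10.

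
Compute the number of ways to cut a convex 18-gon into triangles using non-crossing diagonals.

The number of triangulations of an 18-gon is the Catalan number C_16 (index = sides − 2).
C_16 = C(32,16)/17 = 601080390/17 = 35357670.

35357670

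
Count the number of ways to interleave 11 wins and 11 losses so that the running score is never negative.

Ballot sequences with n votes each where one side never trails are Dyck words, counted by C_n; here n = 11.
C_11 = C_10 · 2(2·10+1)/(10+2) = 16796 · 42/12 = 58786.

58786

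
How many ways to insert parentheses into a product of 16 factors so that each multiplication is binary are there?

Bracketing 16 factors into binary products is counted by C_{16−1} = C_15.
C_15 = C_14 · 2(2·14+1)/(14+2) = 2674440 · 58/16 = 9694845.

9694845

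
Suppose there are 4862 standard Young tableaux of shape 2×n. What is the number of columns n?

Standard Young tableaux of shape 2×n are counted by C_n; 4862 = C_9.

9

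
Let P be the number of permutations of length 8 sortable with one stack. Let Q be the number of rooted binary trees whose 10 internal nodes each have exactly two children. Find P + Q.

Stack-sortable permutations are exactly the 231-avoiding ones, counted by C_n; here n = 8. So P = C_8 = 1430.
The number of full binary trees on 10 internal nodes is the Catalan number C_10. So Q = C_10 = 16796.
P + Q = 1430 + 16796 = 18226.

18226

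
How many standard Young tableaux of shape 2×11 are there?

58786

By the hook-length formula (or a Dyck-path bijection), SYT of shape 2×11 number C_11.
C_11 = C(22,11)/12 = 705432/12 = 58786.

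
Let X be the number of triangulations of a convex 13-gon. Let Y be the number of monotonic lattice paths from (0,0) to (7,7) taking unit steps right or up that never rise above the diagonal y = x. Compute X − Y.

58357

The number of triangulations of a 13-gon is the Catalan number C_11 (index = sides − 2). So X = C_11 = 58786.
Monotone paths in an n×n grid that stay weakly below the diagonal are counted by C_n; here n = 7. So Y = C_7 = 429.
X − Y = 58786 − 429 = 58357.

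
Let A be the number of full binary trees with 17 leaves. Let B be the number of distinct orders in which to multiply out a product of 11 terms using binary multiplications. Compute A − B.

A full binary tree with L leaves has L−1 internal nodes and is counted by C_{L−1}; L = 17 gives C_16. So A = C_16 = 35357670.
Bracketing 11 factors into binary products is counted by C_{11−1} = C_10. So B = C_10 = 16796.
A − B = 35357670 − 16796 = 35340874.

35340874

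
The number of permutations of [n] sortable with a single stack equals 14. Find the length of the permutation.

Stack-sortable permutations of [n] are counted by C_n, and C_4 = 14.

4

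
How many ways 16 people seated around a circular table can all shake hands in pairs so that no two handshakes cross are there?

1430

Non-crossing handshake pairings of 2n people are counted by C_n; 16 people gives n = 8.
C_8 = C(16,8)/9 = 12870/9 = 1430.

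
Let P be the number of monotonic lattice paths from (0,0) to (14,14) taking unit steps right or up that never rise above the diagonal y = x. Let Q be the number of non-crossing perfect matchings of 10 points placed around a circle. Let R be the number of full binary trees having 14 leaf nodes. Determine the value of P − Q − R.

Sub-diagonal monotone paths from (0,0) to (14,14) biject with Dyck paths of semilength 14, giving C_14. So P = C_14 = 2674440.
Pairing 10 circle points by 5 non-crossing chords gives C_5 matchings. So Q = C_5 = 42.
Full binary trees with 14 leaves have 14−1 = 13 internal nodes, so there are C_13 of them. So R = C_13 = 742900.
P − Q − R = 2674440 − 42 − 742900 = 1931498.

1931498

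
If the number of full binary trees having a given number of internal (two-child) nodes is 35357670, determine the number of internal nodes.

Full binary trees with n internal nodes are counted by C_n. Since C_16 = 35357670, the index is 16.

16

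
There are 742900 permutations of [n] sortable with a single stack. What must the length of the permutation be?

Stack-sortable permutations of [n] are counted by C_n. The Catalan number equal to 742900 is C_13.

13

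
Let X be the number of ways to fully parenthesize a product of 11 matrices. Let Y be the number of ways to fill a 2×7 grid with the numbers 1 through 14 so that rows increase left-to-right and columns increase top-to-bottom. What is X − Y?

16367

Bracketing 11 factors into binary products is counted by C_{11−1} = C_10. So X = C_10 = 16796.
Standard Young tableaux of shape 2×n are counted by C_n; here n = 7. So Y = C_7 = 429.
X − Y = 16796 − 429 = 16367.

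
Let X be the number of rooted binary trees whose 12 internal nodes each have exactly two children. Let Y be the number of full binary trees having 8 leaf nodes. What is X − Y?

The number of full binary trees on 12 internal nodes is the Catalan number C_12. So X = C_12 = 208012.
A full binary tree with L leaves has L−1 internal nodes and is counted by C_{L−1}; L = 8 gives C_7. So Y = C_7 = 429.
X − Y = 208012 − 429 = 207583.

207583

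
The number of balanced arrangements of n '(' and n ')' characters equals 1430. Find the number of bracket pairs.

8

Balanced strings of n bracket-pairs are counted by C_n, and C_8 = 1430.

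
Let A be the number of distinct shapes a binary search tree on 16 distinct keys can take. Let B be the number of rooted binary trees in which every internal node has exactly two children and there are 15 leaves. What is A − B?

32683230

Binary trees (left/right distinguished) on n nodes are counted by C_n; here n = 16. So A = C_16 = 35357670.
A full binary tree with L leaves has L−1 internal nodes and is counted by C_{L−1}; L = 15 gives C_14. So B = C_14 = 2674440.
A − B = 35357670 − 2674440 = 32683230.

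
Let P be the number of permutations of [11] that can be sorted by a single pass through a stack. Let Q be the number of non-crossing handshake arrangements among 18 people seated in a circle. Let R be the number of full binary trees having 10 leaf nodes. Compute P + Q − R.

58786

Stack-sortable permutations are exactly the 231-avoiding ones, counted by C_n; here n = 11. So P = C_11 = 58786.
Non-crossing handshake pairings of 2n people are counted by C_n; 18 people gives n = 9. So Q = C_9 = 4862.
A full binary tree with L leaves has L−1 internal nodes and is counted by C_{L−1}; L = 10 gives C_9. So R = C_9 = 4862.
P + Q − R = 58786 + 4862 − 4862 = 58786.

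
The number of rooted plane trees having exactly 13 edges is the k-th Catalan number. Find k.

A rooted plane tree with 13 edges has 14 nodes, and the count is C_13.

13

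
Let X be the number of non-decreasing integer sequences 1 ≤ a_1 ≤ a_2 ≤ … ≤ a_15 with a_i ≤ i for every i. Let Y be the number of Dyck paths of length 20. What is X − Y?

Weakly increasing sequences with a_i ≤ i biject with Dyck paths of semilength 15, so there are C_15. So X = C_15 = 9694845.
A Dyck path with 10 up-steps and 10 down-steps has semilength 10, so there are C_10 of them. So Y = C_10 = 16796.
X − Y = 9694845 − 16796 = 9678049.

9678049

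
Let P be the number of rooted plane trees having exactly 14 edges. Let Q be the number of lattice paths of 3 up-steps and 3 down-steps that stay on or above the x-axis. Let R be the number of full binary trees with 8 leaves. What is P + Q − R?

2674016

Rooted ordered trees with n edges are counted by C_n; here n = 14. So P = C_14 = 2674440.
Dyck paths of semilength n (length 2n) are counted by C_n; here n = 3. So Q = C_3 = 5.
Full binary trees with 8 leaves have 8−1 = 7 internal nodes, so there are C_7 of them. So R = C_7 = 429.
P + Q − R = 2674440 + 5 − 429 = 2674016.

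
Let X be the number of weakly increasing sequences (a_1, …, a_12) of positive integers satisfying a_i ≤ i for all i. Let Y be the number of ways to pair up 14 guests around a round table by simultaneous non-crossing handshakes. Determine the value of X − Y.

Weakly increasing sequences with a_i ≤ i biject with Dyck paths of semilength 12, so there are C_12. So X = C_12 = 208012.
Non-crossing handshake pairings of 2n people are counted by C_n; 14 people gives n = 7. So Y = C_7 = 429.
X − Y = 208012 − 429 = 207583.

207583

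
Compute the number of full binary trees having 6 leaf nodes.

42

A full binary tree with L leaves has L−1 internal nodes and is counted by C_{L−1}; L = 6 gives C_5.
C_5 = C(10,5)/6 = 252/6 = 42.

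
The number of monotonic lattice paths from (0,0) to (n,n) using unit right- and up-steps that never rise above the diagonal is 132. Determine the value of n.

Such diagonal-avoiding paths in an n×n grid are counted by C_n, and C_6 = 132.

6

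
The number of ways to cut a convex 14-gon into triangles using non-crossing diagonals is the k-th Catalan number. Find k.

A convex 14-gon is triangulated into 12 triangles, and the number of such triangulations is the Catalan number C_{14−2} = C_12.

12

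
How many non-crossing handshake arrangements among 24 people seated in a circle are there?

208012

With 24 = 2·12 people, non-crossing handshake pairings are non-crossing perfect matchings on a circle, counted by C_12.
C_12 = C(24,12)/13 = 2704156/13 = 208012.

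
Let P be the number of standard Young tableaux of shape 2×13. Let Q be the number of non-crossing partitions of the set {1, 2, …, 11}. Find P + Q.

Standard Young tableaux of shape 2×n are counted by C_n; here n = 13. So P = C_13 = 742900.
Non-crossing partitions of an n-element set are counted by C_n; here n = 11. So Q = C_11 = 58786.
P + Q = 742900 + 58786 = 801686.

801686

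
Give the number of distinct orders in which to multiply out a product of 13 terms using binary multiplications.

Bracketing 13 factors into binary products is counted by C_{13−1} = C_12.
C_12 = C(24,12)/13 = 2704156/13 = 208012.

208012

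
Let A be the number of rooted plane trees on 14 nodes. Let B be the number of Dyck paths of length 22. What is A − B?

684114

Rooted ordered (plane) trees on m nodes have m−1 edges and are counted by C_{m−1}; m = 14 gives C_13. So A = C_13 = 742900.
Paths of 11 up- and 11 down-steps that never dip below the axis are Dyck paths; their count is C_11. So B = C_11 = 58786.
A − B = 742900 − 58786 = 684114.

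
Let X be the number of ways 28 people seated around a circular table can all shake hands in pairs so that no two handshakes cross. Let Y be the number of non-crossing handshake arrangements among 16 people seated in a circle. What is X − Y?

2673010

With 28 = 2·14 people, non-crossing handshake pairings are non-crossing perfect matchings on a circle, counted by C_14. So X = C_14 = 2674440.
With 16 = 2·8 people, non-crossing handshake pairings are non-crossing perfect matchings on a circle, counted by C_8. So Y = C_8 = 1430.
X − Y = 2674440 − 1430 = 2673010.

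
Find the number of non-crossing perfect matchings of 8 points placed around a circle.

Pairing 8 circle points by 4 non-crossing chords gives C_4 matchings.
C_4 = 14.

14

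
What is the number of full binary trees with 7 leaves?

Full binary trees with 7 leaves have 7−1 = 6 internal nodes, so there are C_6 of them.
C_6 = C(12,6)/7 = 924/7 = 132.

132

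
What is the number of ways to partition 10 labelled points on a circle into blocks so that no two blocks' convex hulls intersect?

Non-crossing partitions of an n-element set are counted by C_n; here n = 10.
C_10 = C(20,10)/11 = 184756/11 = 16796.

16796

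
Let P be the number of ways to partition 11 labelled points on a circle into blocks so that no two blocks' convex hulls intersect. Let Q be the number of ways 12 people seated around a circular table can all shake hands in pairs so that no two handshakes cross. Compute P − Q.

58654

The non-crossing partitions of [11] form a lattice of size C_11. So P = C_11 = 58786.
With 12 = 2·6 people, non-crossing handshake pairings are non-crossing perfect matchings on a circle, counted by C_6. So Q = C_6 = 132.
P − Q = 58786 − 132 = 58654.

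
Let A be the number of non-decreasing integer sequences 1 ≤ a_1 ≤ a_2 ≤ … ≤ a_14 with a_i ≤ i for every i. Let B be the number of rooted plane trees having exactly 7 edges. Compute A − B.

2674011

Weakly increasing sequences with a_i ≤ i biject with Dyck paths of semilength 14, so there are C_14. So A = C_14 = 2674440.
A rooted plane tree with 7 edges has 8 nodes, and the count is C_7. So B = C_7 = 429.
A − B = 2674440 − 429 = 2674011.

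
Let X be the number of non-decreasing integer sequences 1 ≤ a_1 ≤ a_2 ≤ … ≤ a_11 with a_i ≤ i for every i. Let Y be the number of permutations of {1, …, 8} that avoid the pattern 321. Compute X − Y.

Such sub-staircase sequences of length n are counted by C_n; here n = 11. So X = C_11 = 58786.
For any fixed pattern of length 3, the pattern-avoiding permutations of [8] number C_8. So Y = C_8 = 1430.
X − Y = 58786 − 1430 = 57356.

57356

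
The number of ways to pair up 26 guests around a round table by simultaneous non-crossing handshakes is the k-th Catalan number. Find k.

13

Non-crossing handshake pairings of 2n people are counted by C_n; 26 people gives n = 13.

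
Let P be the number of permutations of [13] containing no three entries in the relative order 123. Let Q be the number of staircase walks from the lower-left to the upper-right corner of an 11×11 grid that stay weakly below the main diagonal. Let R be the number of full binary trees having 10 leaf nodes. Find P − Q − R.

For any fixed pattern of length 3, the pattern-avoiding permutations of [13] number C_13. So P = C_13 = 742900.
Sub-diagonal monotone paths from (0,0) to (11,11) biject with Dyck paths of semilength 11, giving C_11. So Q = C_11 = 58786.
Full binary trees with 10 leaves have 10−1 = 9 internal nodes, so there are C_9 of them. So R = C_9 = 4862.
P − Q − R = 742900 − 58786 − 4862 = 679252.

679252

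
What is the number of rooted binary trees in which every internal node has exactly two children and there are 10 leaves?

4862

Full binary trees with 10 leaves have 10−1 = 9 internal nodes, so there are C_9 of them.
C_9 = 4862.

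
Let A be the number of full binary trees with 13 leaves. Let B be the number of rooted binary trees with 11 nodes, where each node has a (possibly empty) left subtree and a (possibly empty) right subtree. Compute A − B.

A full binary tree with L leaves has L−1 internal nodes and is counted by C_{L−1}; L = 13 gives C_12. So A = C_12 = 208012.
There are C_n binary search tree shapes on n keys; with n = 11 that is C_11. So B = C_11 = 58786.
A − B = 208012 − 58786 = 149226.

149226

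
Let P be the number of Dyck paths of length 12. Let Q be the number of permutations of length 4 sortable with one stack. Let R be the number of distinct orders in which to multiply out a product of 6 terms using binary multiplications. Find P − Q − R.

Paths of 6 up- and 6 down-steps that never dip below the axis are Dyck paths; their count is C_6. So P = C_6 = 132.
By Knuth's characterisation, the stack-sortable permutations of length 4 are the 231-avoiders, numbering C_4. So Q = C_4 = 14.
Parenthesizations of m factors correspond to full binary trees with m leaves, counted by C_{m−1}; m = 6 gives C_5. So R = C_5 = 42.
P − Q − R = 132 − 14 − 42 = 76.

76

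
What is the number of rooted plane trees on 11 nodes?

16796

A rooted plane tree on 11 nodes has 10 edges, and such trees are counted by C_10.
C_10 = C_9 · 2(2·9+1)/(9+2) = 4862 · 38/11 = 16796.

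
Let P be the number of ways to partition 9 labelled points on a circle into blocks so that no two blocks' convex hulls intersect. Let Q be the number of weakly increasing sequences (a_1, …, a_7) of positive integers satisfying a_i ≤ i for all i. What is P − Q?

4433

The non-crossing partitions of [9] form a lattice of size C_9. So P = C_9 = 4862.
Such sub-staircase sequences of length n are counted by C_n; here n = 7. So Q = C_7 = 429.
P − Q = 4862 − 429 = 4433.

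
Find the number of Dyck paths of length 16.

1430

A Dyck path with 8 up-steps and 8 down-steps has semilength 8, so there are C_8 of them.
C_8 = C(16,8)/9 = 12870/9 = 1430.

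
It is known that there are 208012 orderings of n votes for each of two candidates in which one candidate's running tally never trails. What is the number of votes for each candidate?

12

Such ballot sequences with n votes each are counted by C_n, and C_12 = 208012.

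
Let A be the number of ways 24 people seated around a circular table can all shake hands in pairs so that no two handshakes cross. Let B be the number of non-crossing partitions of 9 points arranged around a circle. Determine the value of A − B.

With 24 = 2·12 people, non-crossing handshake pairings are non-crossing perfect matchings on a circle, counted by C_12. So A = C_12 = 208012.
The non-crossing partitions of [9] form a lattice of size C_9. So B = C_9 = 4862.
A − B = 208012 − 4862 = 203150.

203150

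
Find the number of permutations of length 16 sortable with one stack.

Stack-sortable permutations are exactly the 231-avoiding ones, counted by C_n; here n = 16.
C_16 = C(32,16)/17 = 601080390/17 = 35357670.

35357670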